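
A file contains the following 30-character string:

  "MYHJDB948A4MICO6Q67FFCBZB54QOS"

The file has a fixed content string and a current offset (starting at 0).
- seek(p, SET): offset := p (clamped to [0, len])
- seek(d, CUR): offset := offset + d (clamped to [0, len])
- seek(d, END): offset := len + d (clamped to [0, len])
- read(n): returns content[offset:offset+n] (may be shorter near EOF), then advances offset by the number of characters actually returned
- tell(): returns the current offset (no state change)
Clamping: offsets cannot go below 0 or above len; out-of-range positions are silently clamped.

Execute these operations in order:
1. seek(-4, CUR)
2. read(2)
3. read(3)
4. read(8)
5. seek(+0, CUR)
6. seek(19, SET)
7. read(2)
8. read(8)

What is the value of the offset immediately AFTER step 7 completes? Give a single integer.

Answer: 21

Derivation:
After 1 (seek(-4, CUR)): offset=0
After 2 (read(2)): returned 'MY', offset=2
After 3 (read(3)): returned 'HJD', offset=5
After 4 (read(8)): returned 'B948A4MI', offset=13
After 5 (seek(+0, CUR)): offset=13
After 6 (seek(19, SET)): offset=19
After 7 (read(2)): returned 'FF', offset=21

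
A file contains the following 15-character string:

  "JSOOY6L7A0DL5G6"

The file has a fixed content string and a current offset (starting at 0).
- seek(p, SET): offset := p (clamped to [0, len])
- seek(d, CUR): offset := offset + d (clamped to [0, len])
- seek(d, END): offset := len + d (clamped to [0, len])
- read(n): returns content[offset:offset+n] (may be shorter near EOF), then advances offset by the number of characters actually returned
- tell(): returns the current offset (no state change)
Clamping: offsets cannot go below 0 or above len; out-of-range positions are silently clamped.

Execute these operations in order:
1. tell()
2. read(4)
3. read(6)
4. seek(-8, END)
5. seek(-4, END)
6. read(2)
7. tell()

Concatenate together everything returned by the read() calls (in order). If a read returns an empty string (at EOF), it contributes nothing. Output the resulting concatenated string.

After 1 (tell()): offset=0
After 2 (read(4)): returned 'JSOO', offset=4
After 3 (read(6)): returned 'Y6L7A0', offset=10
After 4 (seek(-8, END)): offset=7
After 5 (seek(-4, END)): offset=11
After 6 (read(2)): returned 'L5', offset=13
After 7 (tell()): offset=13

Answer: JSOOY6L7A0L5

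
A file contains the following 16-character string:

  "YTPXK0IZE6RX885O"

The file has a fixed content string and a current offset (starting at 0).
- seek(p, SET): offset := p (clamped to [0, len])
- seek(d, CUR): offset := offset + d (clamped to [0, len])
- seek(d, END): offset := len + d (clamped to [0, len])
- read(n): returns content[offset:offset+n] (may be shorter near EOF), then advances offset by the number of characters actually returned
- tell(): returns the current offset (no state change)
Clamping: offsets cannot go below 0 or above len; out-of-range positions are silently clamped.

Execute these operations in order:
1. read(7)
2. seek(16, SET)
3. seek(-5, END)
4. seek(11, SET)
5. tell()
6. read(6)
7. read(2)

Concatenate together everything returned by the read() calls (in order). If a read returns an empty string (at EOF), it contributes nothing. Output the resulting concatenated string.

After 1 (read(7)): returned 'YTPXK0I', offset=7
After 2 (seek(16, SET)): offset=16
After 3 (seek(-5, END)): offset=11
After 4 (seek(11, SET)): offset=11
After 5 (tell()): offset=11
After 6 (read(6)): returned 'X885O', offset=16
After 7 (read(2)): returned '', offset=16

Answer: YTPXK0IX885O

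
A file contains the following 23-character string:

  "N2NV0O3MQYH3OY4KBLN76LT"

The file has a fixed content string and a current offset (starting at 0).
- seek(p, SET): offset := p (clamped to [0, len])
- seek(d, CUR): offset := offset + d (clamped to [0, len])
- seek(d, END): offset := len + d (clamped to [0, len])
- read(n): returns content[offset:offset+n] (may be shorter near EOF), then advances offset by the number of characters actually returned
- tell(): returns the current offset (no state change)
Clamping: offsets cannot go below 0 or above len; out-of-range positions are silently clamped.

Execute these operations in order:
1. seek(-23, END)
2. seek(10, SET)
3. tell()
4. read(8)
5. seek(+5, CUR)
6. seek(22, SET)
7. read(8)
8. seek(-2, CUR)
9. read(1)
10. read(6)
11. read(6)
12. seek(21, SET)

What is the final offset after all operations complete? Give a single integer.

Answer: 21

Derivation:
After 1 (seek(-23, END)): offset=0
After 2 (seek(10, SET)): offset=10
After 3 (tell()): offset=10
After 4 (read(8)): returned 'H3OY4KBL', offset=18
After 5 (seek(+5, CUR)): offset=23
After 6 (seek(22, SET)): offset=22
After 7 (read(8)): returned 'T', offset=23
After 8 (seek(-2, CUR)): offset=21
After 9 (read(1)): returned 'L', offset=22
After 10 (read(6)): returned 'T', offset=23
After 11 (read(6)): returned '', offset=23
After 12 (seek(21, SET)): offset=21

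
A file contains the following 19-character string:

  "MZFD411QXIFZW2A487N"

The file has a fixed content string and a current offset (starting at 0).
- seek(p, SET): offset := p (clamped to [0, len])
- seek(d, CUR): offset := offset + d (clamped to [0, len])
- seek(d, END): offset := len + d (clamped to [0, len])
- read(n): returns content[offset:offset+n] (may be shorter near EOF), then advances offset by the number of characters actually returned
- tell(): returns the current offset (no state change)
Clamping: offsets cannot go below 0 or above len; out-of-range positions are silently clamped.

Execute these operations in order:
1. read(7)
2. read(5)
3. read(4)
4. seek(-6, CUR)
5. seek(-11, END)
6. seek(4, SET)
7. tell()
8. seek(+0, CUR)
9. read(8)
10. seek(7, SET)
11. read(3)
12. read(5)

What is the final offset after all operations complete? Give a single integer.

Answer: 15

Derivation:
After 1 (read(7)): returned 'MZFD411', offset=7
After 2 (read(5)): returned 'QXIFZ', offset=12
After 3 (read(4)): returned 'W2A4', offset=16
After 4 (seek(-6, CUR)): offset=10
After 5 (seek(-11, END)): offset=8
After 6 (seek(4, SET)): offset=4
After 7 (tell()): offset=4
After 8 (seek(+0, CUR)): offset=4
After 9 (read(8)): returned '411QXIFZ', offset=12
After 10 (seek(7, SET)): offset=7
After 11 (read(3)): returned 'QXI', offset=10
After 12 (read(5)): returned 'FZW2A', offset=15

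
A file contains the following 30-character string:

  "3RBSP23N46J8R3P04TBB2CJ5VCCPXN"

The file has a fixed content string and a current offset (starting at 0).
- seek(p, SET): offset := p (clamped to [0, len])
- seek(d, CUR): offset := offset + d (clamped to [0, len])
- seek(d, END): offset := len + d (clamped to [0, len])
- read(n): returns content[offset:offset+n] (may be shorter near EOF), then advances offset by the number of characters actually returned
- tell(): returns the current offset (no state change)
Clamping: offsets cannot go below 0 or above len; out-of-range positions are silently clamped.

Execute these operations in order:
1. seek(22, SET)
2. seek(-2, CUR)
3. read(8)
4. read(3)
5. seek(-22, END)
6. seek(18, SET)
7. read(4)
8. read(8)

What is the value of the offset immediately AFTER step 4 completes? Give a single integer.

Answer: 30

Derivation:
After 1 (seek(22, SET)): offset=22
After 2 (seek(-2, CUR)): offset=20
After 3 (read(8)): returned '2CJ5VCCP', offset=28
After 4 (read(3)): returned 'XN', offset=30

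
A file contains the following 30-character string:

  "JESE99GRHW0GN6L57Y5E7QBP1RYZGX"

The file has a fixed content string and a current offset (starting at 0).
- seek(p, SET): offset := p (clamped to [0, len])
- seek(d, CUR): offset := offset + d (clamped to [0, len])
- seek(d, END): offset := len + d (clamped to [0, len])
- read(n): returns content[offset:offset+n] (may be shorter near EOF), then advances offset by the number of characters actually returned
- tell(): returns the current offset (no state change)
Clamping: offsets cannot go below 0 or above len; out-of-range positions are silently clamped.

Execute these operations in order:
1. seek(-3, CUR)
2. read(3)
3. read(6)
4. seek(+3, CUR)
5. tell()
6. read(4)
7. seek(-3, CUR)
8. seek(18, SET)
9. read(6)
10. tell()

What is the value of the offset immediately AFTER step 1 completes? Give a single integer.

After 1 (seek(-3, CUR)): offset=0

Answer: 0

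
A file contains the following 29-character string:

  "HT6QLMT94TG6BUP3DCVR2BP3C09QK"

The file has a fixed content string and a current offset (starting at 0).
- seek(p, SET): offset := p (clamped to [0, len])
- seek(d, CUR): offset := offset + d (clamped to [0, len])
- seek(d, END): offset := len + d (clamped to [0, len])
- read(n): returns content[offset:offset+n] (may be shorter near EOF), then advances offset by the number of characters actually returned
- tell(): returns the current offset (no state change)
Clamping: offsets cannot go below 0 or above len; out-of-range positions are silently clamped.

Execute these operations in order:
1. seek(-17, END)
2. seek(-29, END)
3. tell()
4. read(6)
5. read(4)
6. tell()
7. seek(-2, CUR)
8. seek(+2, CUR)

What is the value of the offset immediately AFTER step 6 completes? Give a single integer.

Answer: 10

Derivation:
After 1 (seek(-17, END)): offset=12
After 2 (seek(-29, END)): offset=0
After 3 (tell()): offset=0
After 4 (read(6)): returned 'HT6QLM', offset=6
After 5 (read(4)): returned 'T94T', offset=10
After 6 (tell()): offset=10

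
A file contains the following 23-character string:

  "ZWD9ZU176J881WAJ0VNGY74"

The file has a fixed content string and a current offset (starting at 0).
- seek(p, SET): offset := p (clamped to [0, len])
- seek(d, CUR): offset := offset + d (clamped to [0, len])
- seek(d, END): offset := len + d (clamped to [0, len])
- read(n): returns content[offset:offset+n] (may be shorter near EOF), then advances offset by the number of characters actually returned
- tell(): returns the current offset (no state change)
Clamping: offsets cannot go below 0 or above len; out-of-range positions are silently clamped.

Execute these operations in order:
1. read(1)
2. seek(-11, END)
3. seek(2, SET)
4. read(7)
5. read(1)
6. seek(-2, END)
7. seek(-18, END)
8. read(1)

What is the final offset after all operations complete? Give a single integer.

After 1 (read(1)): returned 'Z', offset=1
After 2 (seek(-11, END)): offset=12
After 3 (seek(2, SET)): offset=2
After 4 (read(7)): returned 'D9ZU176', offset=9
After 5 (read(1)): returned 'J', offset=10
After 6 (seek(-2, END)): offset=21
After 7 (seek(-18, END)): offset=5
After 8 (read(1)): returned 'U', offset=6

Answer: 6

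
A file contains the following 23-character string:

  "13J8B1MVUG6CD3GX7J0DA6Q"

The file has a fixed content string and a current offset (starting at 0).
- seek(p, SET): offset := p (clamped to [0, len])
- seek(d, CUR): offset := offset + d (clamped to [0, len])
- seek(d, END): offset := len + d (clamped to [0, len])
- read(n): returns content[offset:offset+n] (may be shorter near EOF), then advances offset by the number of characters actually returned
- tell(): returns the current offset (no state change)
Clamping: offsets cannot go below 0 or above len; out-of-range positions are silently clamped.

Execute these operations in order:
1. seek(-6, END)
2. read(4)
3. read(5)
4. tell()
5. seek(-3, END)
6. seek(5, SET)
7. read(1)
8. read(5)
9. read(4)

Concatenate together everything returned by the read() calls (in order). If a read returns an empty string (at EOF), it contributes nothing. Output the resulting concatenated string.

Answer: J0DA6Q1MVUG6CD3G

Derivation:
After 1 (seek(-6, END)): offset=17
After 2 (read(4)): returned 'J0DA', offset=21
After 3 (read(5)): returned '6Q', offset=23
After 4 (tell()): offset=23
After 5 (seek(-3, END)): offset=20
After 6 (seek(5, SET)): offset=5
After 7 (read(1)): returned '1', offset=6
After 8 (read(5)): returned 'MVUG6', offset=11
After 9 (read(4)): returned 'CD3G', offset=15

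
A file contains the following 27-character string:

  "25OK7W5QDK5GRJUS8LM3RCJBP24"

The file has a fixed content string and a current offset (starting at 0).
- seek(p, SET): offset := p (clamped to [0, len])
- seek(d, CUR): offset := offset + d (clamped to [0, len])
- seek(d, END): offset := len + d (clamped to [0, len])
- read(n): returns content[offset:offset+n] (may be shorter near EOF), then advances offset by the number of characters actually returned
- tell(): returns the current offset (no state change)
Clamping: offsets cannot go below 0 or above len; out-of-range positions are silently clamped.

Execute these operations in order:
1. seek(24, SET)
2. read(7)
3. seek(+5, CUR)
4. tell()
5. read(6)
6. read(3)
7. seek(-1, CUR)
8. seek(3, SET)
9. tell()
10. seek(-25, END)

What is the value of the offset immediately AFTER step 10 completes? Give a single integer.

Answer: 2

Derivation:
After 1 (seek(24, SET)): offset=24
After 2 (read(7)): returned 'P24', offset=27
After 3 (seek(+5, CUR)): offset=27
After 4 (tell()): offset=27
After 5 (read(6)): returned '', offset=27
After 6 (read(3)): returned '', offset=27
After 7 (seek(-1, CUR)): offset=26
After 8 (seek(3, SET)): offset=3
After 9 (tell()): offset=3
After 10 (seek(-25, END)): offset=2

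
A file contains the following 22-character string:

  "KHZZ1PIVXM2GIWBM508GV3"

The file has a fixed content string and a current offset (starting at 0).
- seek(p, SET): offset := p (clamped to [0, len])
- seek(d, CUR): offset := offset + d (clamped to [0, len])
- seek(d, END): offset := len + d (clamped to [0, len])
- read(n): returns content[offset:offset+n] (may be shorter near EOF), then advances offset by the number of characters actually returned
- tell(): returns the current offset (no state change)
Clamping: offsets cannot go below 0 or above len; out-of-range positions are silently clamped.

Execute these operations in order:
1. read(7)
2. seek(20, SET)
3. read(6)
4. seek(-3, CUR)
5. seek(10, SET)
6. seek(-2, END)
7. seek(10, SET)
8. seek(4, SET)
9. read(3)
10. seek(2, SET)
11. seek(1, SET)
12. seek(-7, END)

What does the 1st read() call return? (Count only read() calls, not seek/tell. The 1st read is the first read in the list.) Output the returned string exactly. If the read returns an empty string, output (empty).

After 1 (read(7)): returned 'KHZZ1PI', offset=7
After 2 (seek(20, SET)): offset=20
After 3 (read(6)): returned 'V3', offset=22
After 4 (seek(-3, CUR)): offset=19
After 5 (seek(10, SET)): offset=10
After 6 (seek(-2, END)): offset=20
After 7 (seek(10, SET)): offset=10
After 8 (seek(4, SET)): offset=4
After 9 (read(3)): returned '1PI', offset=7
After 10 (seek(2, SET)): offset=2
After 11 (seek(1, SET)): offset=1
After 12 (seek(-7, END)): offset=15

Answer: KHZZ1PI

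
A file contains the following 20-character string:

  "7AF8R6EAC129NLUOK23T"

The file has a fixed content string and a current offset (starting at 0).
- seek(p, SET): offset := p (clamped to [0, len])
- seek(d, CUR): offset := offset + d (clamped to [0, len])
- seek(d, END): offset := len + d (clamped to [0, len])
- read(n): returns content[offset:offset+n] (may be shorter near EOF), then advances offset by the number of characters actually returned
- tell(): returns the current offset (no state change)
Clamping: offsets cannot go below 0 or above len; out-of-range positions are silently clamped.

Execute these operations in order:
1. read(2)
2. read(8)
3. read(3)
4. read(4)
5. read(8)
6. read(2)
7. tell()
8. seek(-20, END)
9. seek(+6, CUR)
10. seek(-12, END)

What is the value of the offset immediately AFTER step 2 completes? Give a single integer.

After 1 (read(2)): returned '7A', offset=2
After 2 (read(8)): returned 'F8R6EAC1', offset=10

Answer: 10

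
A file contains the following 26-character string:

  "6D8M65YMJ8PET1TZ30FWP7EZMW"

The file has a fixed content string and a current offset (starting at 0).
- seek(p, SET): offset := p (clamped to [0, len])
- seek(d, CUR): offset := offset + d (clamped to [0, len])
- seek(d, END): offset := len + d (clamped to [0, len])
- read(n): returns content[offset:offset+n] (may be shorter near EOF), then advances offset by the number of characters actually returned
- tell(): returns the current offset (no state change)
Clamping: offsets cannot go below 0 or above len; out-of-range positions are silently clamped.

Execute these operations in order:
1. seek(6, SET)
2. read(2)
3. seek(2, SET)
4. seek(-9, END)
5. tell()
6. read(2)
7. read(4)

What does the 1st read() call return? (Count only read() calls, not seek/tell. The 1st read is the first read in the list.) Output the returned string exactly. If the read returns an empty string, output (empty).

Answer: YM

Derivation:
After 1 (seek(6, SET)): offset=6
After 2 (read(2)): returned 'YM', offset=8
After 3 (seek(2, SET)): offset=2
After 4 (seek(-9, END)): offset=17
After 5 (tell()): offset=17
After 6 (read(2)): returned '0F', offset=19
After 7 (read(4)): returned 'WP7E', offset=23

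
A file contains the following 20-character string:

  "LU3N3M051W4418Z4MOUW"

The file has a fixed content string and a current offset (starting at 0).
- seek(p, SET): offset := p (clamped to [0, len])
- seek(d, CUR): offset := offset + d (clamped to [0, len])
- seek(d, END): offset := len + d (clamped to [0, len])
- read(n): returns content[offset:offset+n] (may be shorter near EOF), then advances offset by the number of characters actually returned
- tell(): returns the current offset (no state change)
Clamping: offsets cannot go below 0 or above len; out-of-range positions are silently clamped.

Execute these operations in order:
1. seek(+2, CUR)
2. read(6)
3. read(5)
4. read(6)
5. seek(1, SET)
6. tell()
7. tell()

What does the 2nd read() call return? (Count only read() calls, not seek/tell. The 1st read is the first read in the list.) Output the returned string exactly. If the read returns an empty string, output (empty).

After 1 (seek(+2, CUR)): offset=2
After 2 (read(6)): returned '3N3M05', offset=8
After 3 (read(5)): returned '1W441', offset=13
After 4 (read(6)): returned '8Z4MOU', offset=19
After 5 (seek(1, SET)): offset=1
After 6 (tell()): offset=1
After 7 (tell()): offset=1

Answer: 1W441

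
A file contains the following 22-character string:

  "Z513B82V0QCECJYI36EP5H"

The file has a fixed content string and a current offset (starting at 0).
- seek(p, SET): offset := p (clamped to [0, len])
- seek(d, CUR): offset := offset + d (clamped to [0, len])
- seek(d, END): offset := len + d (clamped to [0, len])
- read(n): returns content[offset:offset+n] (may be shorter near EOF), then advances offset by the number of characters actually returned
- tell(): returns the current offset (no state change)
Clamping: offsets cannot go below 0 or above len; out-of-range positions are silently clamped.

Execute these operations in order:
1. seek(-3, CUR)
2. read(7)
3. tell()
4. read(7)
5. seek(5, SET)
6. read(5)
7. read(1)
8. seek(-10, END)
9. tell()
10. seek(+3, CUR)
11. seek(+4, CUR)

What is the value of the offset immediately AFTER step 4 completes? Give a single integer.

Answer: 14

Derivation:
After 1 (seek(-3, CUR)): offset=0
After 2 (read(7)): returned 'Z513B82', offset=7
After 3 (tell()): offset=7
After 4 (read(7)): returned 'V0QCECJ', offset=14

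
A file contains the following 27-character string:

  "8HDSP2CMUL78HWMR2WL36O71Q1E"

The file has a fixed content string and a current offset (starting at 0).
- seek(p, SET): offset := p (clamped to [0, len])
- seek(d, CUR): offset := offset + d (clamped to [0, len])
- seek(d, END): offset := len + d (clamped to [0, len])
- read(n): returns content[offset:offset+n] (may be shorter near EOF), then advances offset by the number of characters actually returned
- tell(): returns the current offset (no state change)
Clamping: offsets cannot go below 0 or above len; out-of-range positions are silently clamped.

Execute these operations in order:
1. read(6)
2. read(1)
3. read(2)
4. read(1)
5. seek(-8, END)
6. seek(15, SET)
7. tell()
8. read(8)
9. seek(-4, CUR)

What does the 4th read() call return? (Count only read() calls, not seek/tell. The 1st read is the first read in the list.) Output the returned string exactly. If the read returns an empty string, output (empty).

After 1 (read(6)): returned '8HDSP2', offset=6
After 2 (read(1)): returned 'C', offset=7
After 3 (read(2)): returned 'MU', offset=9
After 4 (read(1)): returned 'L', offset=10
After 5 (seek(-8, END)): offset=19
After 6 (seek(15, SET)): offset=15
After 7 (tell()): offset=15
After 8 (read(8)): returned 'R2WL36O7', offset=23
After 9 (seek(-4, CUR)): offset=19

Answer: L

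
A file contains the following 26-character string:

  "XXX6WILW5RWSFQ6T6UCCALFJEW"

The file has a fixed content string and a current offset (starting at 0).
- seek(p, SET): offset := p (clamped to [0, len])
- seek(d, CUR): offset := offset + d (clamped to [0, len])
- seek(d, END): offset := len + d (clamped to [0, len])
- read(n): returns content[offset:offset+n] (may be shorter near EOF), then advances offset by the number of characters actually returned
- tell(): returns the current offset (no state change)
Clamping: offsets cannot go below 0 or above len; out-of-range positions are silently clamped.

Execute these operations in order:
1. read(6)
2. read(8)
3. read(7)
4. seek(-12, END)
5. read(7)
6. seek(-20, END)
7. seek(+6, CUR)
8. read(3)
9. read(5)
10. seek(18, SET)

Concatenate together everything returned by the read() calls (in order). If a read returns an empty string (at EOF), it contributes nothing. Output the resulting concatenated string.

After 1 (read(6)): returned 'XXX6WI', offset=6
After 2 (read(8)): returned 'LW5RWSFQ', offset=14
After 3 (read(7)): returned '6T6UCCA', offset=21
After 4 (seek(-12, END)): offset=14
After 5 (read(7)): returned '6T6UCCA', offset=21
After 6 (seek(-20, END)): offset=6
After 7 (seek(+6, CUR)): offset=12
After 8 (read(3)): returned 'FQ6', offset=15
After 9 (read(5)): returned 'T6UCC', offset=20
After 10 (seek(18, SET)): offset=18

Answer: XXX6WILW5RWSFQ6T6UCCA6T6UCCAFQ6T6UCC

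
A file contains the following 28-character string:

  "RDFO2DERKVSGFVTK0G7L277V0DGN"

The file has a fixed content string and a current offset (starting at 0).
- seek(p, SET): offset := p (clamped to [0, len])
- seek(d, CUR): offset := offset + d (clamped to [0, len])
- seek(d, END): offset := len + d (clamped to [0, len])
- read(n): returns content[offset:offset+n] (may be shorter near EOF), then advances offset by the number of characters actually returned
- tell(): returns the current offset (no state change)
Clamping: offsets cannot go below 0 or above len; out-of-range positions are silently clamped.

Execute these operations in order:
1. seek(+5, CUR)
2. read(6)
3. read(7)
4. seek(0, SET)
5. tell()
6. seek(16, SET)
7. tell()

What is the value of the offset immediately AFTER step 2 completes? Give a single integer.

Answer: 11

Derivation:
After 1 (seek(+5, CUR)): offset=5
After 2 (read(6)): returned 'DERKVS', offset=11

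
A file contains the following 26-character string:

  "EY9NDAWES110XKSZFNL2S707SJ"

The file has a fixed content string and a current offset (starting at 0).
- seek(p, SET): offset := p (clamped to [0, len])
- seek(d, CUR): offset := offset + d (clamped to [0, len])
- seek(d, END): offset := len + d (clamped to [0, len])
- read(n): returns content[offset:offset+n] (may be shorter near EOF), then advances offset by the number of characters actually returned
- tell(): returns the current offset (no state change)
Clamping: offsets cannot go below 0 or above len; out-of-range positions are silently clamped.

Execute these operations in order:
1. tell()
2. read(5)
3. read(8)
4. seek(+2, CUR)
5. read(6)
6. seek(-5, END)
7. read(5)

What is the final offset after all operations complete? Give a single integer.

Answer: 26

Derivation:
After 1 (tell()): offset=0
After 2 (read(5)): returned 'EY9ND', offset=5
After 3 (read(8)): returned 'AWES110X', offset=13
After 4 (seek(+2, CUR)): offset=15
After 5 (read(6)): returned 'ZFNL2S', offset=21
After 6 (seek(-5, END)): offset=21
After 7 (read(5)): returned '707SJ', offset=26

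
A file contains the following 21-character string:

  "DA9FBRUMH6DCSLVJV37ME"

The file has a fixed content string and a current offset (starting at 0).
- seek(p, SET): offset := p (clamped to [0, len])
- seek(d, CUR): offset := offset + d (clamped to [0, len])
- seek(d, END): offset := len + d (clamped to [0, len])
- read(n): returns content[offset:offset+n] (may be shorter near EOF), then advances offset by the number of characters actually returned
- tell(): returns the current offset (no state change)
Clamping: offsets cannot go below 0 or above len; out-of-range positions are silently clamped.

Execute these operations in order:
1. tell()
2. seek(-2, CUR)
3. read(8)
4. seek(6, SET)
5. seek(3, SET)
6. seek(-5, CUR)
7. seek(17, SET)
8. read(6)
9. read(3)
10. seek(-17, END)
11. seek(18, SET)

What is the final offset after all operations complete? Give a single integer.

After 1 (tell()): offset=0
After 2 (seek(-2, CUR)): offset=0
After 3 (read(8)): returned 'DA9FBRUM', offset=8
After 4 (seek(6, SET)): offset=6
After 5 (seek(3, SET)): offset=3
After 6 (seek(-5, CUR)): offset=0
After 7 (seek(17, SET)): offset=17
After 8 (read(6)): returned '37ME', offset=21
After 9 (read(3)): returned '', offset=21
After 10 (seek(-17, END)): offset=4
After 11 (seek(18, SET)): offset=18

Answer: 18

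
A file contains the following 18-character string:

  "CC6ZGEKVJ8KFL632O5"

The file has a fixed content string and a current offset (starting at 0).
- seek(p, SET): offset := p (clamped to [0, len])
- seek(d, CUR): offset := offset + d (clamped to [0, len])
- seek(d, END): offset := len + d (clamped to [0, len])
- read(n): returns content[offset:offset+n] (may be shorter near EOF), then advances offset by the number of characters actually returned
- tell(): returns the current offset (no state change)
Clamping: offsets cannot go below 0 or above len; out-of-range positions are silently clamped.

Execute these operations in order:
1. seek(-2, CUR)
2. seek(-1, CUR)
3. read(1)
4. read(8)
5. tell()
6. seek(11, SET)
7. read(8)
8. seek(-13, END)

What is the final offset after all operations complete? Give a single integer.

After 1 (seek(-2, CUR)): offset=0
After 2 (seek(-1, CUR)): offset=0
After 3 (read(1)): returned 'C', offset=1
After 4 (read(8)): returned 'C6ZGEKVJ', offset=9
After 5 (tell()): offset=9
After 6 (seek(11, SET)): offset=11
After 7 (read(8)): returned 'FL632O5', offset=18
After 8 (seek(-13, END)): offset=5

Answer: 5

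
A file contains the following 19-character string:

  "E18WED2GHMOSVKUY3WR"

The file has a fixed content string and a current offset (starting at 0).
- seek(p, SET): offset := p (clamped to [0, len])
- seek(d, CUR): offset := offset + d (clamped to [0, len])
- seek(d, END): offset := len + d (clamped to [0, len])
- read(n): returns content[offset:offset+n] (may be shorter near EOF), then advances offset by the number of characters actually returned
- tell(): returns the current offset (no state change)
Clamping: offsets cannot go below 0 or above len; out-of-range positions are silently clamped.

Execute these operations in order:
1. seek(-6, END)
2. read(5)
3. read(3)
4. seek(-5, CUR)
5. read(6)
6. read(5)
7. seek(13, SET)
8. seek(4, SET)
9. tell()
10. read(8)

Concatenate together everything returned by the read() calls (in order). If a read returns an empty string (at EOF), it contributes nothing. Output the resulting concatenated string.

After 1 (seek(-6, END)): offset=13
After 2 (read(5)): returned 'KUY3W', offset=18
After 3 (read(3)): returned 'R', offset=19
After 4 (seek(-5, CUR)): offset=14
After 5 (read(6)): returned 'UY3WR', offset=19
After 6 (read(5)): returned '', offset=19
After 7 (seek(13, SET)): offset=13
After 8 (seek(4, SET)): offset=4
After 9 (tell()): offset=4
After 10 (read(8)): returned 'ED2GHMOS', offset=12

Answer: KUY3WRUY3WRED2GHMOS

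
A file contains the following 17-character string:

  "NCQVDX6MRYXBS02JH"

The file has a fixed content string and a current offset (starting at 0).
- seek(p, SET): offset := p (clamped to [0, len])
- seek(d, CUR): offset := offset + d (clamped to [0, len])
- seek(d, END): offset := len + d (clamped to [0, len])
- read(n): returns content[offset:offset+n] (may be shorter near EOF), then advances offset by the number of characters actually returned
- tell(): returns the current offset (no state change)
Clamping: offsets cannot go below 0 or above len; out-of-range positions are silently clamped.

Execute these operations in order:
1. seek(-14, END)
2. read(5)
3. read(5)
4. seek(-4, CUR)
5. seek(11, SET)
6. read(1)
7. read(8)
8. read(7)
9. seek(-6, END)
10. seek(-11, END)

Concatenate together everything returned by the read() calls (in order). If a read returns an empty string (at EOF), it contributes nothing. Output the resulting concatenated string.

After 1 (seek(-14, END)): offset=3
After 2 (read(5)): returned 'VDX6M', offset=8
After 3 (read(5)): returned 'RYXBS', offset=13
After 4 (seek(-4, CUR)): offset=9
After 5 (seek(11, SET)): offset=11
After 6 (read(1)): returned 'B', offset=12
After 7 (read(8)): returned 'S02JH', offset=17
After 8 (read(7)): returned '', offset=17
After 9 (seek(-6, END)): offset=11
After 10 (seek(-11, END)): offset=6

Answer: VDX6MRYXBSBS02JH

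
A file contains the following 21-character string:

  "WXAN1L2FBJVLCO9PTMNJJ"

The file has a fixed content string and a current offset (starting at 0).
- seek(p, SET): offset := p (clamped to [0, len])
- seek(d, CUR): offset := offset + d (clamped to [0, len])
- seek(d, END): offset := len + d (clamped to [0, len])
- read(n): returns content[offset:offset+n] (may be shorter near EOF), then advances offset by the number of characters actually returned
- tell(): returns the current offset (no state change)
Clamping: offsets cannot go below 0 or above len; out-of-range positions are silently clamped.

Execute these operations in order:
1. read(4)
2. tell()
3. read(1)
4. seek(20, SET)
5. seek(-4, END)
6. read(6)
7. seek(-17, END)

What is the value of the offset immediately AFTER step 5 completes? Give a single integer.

After 1 (read(4)): returned 'WXAN', offset=4
After 2 (tell()): offset=4
After 3 (read(1)): returned '1', offset=5
After 4 (seek(20, SET)): offset=20
After 5 (seek(-4, END)): offset=17

Answer: 17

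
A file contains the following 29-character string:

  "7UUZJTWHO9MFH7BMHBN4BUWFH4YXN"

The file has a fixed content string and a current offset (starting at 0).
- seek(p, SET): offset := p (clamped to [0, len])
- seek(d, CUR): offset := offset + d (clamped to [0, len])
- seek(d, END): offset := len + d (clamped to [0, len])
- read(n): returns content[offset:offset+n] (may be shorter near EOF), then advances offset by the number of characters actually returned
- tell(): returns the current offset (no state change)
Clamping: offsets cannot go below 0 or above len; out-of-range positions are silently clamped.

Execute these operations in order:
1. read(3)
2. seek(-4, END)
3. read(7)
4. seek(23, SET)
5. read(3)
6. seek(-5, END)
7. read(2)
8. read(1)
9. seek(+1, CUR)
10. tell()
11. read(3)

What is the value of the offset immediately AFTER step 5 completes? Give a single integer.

Answer: 26

Derivation:
After 1 (read(3)): returned '7UU', offset=3
After 2 (seek(-4, END)): offset=25
After 3 (read(7)): returned '4YXN', offset=29
After 4 (seek(23, SET)): offset=23
After 5 (read(3)): returned 'FH4', offset=26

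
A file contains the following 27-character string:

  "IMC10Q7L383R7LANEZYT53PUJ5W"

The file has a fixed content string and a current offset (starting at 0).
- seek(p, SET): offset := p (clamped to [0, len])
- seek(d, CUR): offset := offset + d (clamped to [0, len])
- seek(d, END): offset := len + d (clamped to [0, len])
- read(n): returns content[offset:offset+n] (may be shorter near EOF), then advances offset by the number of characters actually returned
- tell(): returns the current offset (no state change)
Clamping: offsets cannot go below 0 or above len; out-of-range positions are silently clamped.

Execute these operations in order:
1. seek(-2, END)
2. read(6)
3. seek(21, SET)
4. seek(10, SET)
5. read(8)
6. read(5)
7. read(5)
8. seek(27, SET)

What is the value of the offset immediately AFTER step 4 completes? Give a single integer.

Answer: 10

Derivation:
After 1 (seek(-2, END)): offset=25
After 2 (read(6)): returned '5W', offset=27
After 3 (seek(21, SET)): offset=21
After 4 (seek(10, SET)): offset=10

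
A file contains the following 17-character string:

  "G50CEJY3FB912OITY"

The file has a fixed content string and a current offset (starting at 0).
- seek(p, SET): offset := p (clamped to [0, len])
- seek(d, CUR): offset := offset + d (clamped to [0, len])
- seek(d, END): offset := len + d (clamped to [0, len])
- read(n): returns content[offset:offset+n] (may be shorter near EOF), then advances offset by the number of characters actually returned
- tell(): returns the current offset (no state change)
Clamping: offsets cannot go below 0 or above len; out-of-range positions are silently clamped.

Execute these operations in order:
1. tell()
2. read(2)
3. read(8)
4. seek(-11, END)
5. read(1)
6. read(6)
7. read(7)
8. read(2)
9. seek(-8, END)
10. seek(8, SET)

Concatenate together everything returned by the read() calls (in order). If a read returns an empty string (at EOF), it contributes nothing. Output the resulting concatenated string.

After 1 (tell()): offset=0
After 2 (read(2)): returned 'G5', offset=2
After 3 (read(8)): returned '0CEJY3FB', offset=10
After 4 (seek(-11, END)): offset=6
After 5 (read(1)): returned 'Y', offset=7
After 6 (read(6)): returned '3FB912', offset=13
After 7 (read(7)): returned 'OITY', offset=17
After 8 (read(2)): returned '', offset=17
After 9 (seek(-8, END)): offset=9
After 10 (seek(8, SET)): offset=8

Answer: G50CEJY3FBY3FB912OITY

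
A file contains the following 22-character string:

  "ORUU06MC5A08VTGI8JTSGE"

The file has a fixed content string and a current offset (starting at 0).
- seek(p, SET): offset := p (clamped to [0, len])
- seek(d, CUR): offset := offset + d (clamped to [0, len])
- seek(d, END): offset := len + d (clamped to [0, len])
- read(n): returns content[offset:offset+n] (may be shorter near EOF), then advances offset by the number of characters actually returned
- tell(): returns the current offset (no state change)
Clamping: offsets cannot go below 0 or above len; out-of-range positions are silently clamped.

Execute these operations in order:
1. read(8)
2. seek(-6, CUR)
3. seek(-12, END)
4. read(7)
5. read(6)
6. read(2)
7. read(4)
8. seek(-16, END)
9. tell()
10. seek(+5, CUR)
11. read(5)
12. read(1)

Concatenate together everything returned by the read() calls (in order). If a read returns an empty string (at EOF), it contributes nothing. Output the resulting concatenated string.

After 1 (read(8)): returned 'ORUU06MC', offset=8
After 2 (seek(-6, CUR)): offset=2
After 3 (seek(-12, END)): offset=10
After 4 (read(7)): returned '08VTGI8', offset=17
After 5 (read(6)): returned 'JTSGE', offset=22
After 6 (read(2)): returned '', offset=22
After 7 (read(4)): returned '', offset=22
After 8 (seek(-16, END)): offset=6
After 9 (tell()): offset=6
After 10 (seek(+5, CUR)): offset=11
After 11 (read(5)): returned '8VTGI', offset=16
After 12 (read(1)): returned '8', offset=17

Answer: ORUU06MC08VTGI8JTSGE8VTGI8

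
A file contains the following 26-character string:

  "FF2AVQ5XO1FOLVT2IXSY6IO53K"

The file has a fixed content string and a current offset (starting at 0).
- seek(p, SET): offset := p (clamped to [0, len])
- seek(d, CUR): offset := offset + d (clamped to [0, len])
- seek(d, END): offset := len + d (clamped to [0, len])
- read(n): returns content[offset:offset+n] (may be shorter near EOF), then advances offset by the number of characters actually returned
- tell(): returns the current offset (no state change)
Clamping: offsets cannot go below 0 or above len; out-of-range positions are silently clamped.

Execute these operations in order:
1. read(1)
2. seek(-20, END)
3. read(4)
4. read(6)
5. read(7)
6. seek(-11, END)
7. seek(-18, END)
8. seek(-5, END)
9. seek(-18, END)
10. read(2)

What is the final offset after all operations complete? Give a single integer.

Answer: 10

Derivation:
After 1 (read(1)): returned 'F', offset=1
After 2 (seek(-20, END)): offset=6
After 3 (read(4)): returned '5XO1', offset=10
After 4 (read(6)): returned 'FOLVT2', offset=16
After 5 (read(7)): returned 'IXSY6IO', offset=23
After 6 (seek(-11, END)): offset=15
After 7 (seek(-18, END)): offset=8
After 8 (seek(-5, END)): offset=21
After 9 (seek(-18, END)): offset=8
After 10 (read(2)): returned 'O1', offset=10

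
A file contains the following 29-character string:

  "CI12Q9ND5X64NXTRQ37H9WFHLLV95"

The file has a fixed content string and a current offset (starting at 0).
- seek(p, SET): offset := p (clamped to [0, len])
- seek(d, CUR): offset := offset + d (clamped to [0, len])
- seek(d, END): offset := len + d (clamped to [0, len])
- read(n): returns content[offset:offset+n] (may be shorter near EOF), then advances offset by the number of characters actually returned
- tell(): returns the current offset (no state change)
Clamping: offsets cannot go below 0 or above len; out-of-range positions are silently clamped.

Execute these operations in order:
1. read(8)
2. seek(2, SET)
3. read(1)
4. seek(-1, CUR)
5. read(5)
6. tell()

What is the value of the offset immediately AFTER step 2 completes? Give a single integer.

After 1 (read(8)): returned 'CI12Q9ND', offset=8
After 2 (seek(2, SET)): offset=2

Answer: 2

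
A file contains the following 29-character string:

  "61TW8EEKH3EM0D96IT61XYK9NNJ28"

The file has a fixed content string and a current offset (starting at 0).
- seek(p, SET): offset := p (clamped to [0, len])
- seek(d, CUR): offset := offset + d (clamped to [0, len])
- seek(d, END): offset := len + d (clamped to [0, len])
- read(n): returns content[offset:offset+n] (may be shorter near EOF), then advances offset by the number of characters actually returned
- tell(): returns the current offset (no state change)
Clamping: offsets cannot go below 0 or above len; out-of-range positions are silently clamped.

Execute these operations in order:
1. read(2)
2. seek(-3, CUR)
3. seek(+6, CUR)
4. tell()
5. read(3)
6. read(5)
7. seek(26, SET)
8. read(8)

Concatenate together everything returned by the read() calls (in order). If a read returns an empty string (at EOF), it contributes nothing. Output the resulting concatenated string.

After 1 (read(2)): returned '61', offset=2
After 2 (seek(-3, CUR)): offset=0
After 3 (seek(+6, CUR)): offset=6
After 4 (tell()): offset=6
After 5 (read(3)): returned 'EKH', offset=9
After 6 (read(5)): returned '3EM0D', offset=14
After 7 (seek(26, SET)): offset=26
After 8 (read(8)): returned 'J28', offset=29

Answer: 61EKH3EM0DJ28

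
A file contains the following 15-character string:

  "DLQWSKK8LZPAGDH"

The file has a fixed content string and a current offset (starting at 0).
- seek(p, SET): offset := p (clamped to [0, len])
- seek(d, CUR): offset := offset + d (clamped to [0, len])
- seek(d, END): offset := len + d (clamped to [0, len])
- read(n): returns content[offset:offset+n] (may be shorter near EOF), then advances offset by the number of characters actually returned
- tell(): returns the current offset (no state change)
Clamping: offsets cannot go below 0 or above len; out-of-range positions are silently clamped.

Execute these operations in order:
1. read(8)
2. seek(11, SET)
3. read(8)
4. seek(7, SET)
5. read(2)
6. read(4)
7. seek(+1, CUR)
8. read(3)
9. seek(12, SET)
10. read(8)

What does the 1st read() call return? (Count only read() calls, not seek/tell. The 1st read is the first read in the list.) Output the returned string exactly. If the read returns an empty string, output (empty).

Answer: DLQWSKK8

Derivation:
After 1 (read(8)): returned 'DLQWSKK8', offset=8
After 2 (seek(11, SET)): offset=11
After 3 (read(8)): returned 'AGDH', offset=15
After 4 (seek(7, SET)): offset=7
After 5 (read(2)): returned '8L', offset=9
After 6 (read(4)): returned 'ZPAG', offset=13
After 7 (seek(+1, CUR)): offset=14
After 8 (read(3)): returned 'H', offset=15
After 9 (seek(12, SET)): offset=12
After 10 (read(8)): returned 'GDH', offset=15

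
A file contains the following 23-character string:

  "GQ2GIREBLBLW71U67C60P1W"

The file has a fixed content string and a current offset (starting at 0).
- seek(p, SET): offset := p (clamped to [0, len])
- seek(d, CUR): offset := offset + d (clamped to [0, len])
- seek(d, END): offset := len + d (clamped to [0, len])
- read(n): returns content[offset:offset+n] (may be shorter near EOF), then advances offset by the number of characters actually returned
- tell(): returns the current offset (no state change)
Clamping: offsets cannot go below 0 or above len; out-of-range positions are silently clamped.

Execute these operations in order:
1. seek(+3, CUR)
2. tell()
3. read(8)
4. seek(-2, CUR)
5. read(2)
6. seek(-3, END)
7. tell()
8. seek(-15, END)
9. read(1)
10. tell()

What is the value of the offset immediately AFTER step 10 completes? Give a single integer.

Answer: 9

Derivation:
After 1 (seek(+3, CUR)): offset=3
After 2 (tell()): offset=3
After 3 (read(8)): returned 'GIREBLBL', offset=11
After 4 (seek(-2, CUR)): offset=9
After 5 (read(2)): returned 'BL', offset=11
After 6 (seek(-3, END)): offset=20
After 7 (tell()): offset=20
After 8 (seek(-15, END)): offset=8
After 9 (read(1)): returned 'L', offset=9
After 10 (tell()): offset=9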